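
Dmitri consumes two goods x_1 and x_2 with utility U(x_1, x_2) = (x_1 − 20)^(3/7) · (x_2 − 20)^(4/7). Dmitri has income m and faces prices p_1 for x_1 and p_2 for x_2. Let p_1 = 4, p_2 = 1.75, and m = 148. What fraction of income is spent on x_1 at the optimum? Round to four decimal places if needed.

share on x_1 = 0.6361

MRS = (3/4)·(x_2−20)/(x_1−20). Tangency with p_1/p_2 gives x_2−20 = (4/3)·(p_1/p_2)·(x_1−20).
Substituting into the budget: x_1* = 20 + 3/7·(m − 20·p_1 − 20·p_2)/p_1, and x_2* = 20 + 4/7·(…)/p_2.
Discretionary income = 148 − 20·4 − 20·1.75 = 33; x_1* = 20 + 3/7·33/4 = 23.5357; x_2* = 20 + 4/7·33/1.75 = 30.7755.
Expenditure on x_1: 4·23.5357 = 94.1429; share = 0.6361.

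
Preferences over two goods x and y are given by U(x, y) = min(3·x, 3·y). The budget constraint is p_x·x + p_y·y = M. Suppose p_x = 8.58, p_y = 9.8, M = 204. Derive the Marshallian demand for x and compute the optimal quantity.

Leontief preferences: the optimum is at the kink where x/3 = y/3, i.e. y = x.
Budget: p_x·x + p_y·x = M, so (3·p_x + 3·p_y)·x = 3·M.
Demand: x*(p_x,p_y,M) = 3·M/(3·p_x + 3·p_y), y* = 3·M/(3·p_x + 3·p_y).
Here 3·8.58 + 3·9.8 = 55.14, giving x* = 11.099.

x* = 11.099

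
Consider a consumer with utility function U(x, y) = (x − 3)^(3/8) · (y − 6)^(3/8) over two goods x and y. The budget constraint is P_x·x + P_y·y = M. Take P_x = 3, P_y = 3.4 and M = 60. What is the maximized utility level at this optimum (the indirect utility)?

V = 3.2381

This is Cobb-Douglas in (x−3, y−6): tangency gives 0.375·P_y·(y−6) = 0.375·P_x·(x−3).
After buying the subsistence bundle (3, 6), a share 0.5 of the remaining income goes to x: x* = 3 + 0.5·(M − 3P_x − 6P_y)/P_x.
Discretionary income = 60 − 3·3 − 6·3.4 = 30.6; x* = 3 + 0.5·30.6/3 = 8.1; y* = 6 + 0.5·30.6/3.4 = 10.5.
Utility at the optimum: U(8.1, 10.5) = 3.2381.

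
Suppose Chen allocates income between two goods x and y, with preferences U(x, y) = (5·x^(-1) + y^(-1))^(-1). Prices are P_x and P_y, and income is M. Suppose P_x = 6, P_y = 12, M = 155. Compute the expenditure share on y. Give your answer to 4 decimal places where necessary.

share on y = 0.3874

With the ratio pinned down, the budget gives x* = M/(P_x + P_y·(y/x)) and y* = (y/x)·x*.
Numerically y/x = 0.316228, so x* = 155/(6 + 12·0.316228) = 15.8248 and y* = 0.316228·15.8248 = 5.0043.
Expenditure on y: 12·5.0043 = 60.051; share = 0.3874.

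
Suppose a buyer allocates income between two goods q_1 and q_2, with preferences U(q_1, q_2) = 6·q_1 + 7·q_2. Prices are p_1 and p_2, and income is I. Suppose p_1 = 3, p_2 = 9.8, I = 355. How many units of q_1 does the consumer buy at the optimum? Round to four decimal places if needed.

q_1 gives more utility per dollar, so spend all income on q_1: q_1* = I/p_1, q_2* = 0.
Numerically: q_1* = 118.3333, q_2* = 0.

q_1* = 118.3333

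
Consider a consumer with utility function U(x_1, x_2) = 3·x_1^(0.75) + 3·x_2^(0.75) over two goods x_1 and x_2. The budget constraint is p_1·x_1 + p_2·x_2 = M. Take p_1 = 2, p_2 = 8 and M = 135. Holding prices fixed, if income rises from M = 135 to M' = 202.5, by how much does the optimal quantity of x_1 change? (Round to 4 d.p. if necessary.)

With the ratio pinned down, the budget gives x_1* = M/(p_1 + p_2·(x_2/x_1)) and x_2* = (x_2/x_1)·x_1*.
Numerically x_2/x_1 = 0.003906, so x_1* = 135/(2 + 8·0.003906) = 66.4615.
At M' = 202.5: x_1* = 99.6923. Change: 99.6923 − 66.4615 = 33.2308.

Δx_1* = 33.2308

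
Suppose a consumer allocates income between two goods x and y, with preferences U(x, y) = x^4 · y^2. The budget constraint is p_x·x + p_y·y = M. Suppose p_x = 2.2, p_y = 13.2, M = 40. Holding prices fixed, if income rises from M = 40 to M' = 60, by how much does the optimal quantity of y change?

Tangency: MRS = 2·y/x = p_x/p_y.
So 4·p_y·y = 2·p_x·x; combined with the budget, a share 2/3 of income goes to x.
Demand: x*(p_x,p_y,M) = 2/3·M/p_x and y* = 1/3·M/p_y.
At p_x=2.2, p_y=13.2, M=40: y* = 1/3·40/13.2 = 1.0101.
At M' = 60: y* = 1.5152. Change: 1.5152 − 1.0101 = 0.5051.

Δy* = 0.5051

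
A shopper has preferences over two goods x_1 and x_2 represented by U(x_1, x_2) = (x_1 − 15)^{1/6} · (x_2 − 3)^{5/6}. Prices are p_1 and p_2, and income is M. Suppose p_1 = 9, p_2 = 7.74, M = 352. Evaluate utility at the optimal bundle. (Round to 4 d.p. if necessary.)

MRS = (1/5)·(x_2−3)/(x_1−15). Tangency with p_1/p_2 gives x_2−3 = 5·(p_1/p_2)·(x_1−15).
Substituting into the budget: x_1* = 15 + 1/6·(M − 15·p_1 − 3·p_2)/p_1, and x_2* = 3 + 5/6·(…)/p_2.
Discretionary income = 352 − 15·9 − 3·7.74 = 193.78; x_1* = 15 + 1/6·193.78/9 = 18.5885; x_2* = 3 + 5/6·193.78/7.74 = 23.8635.
Utility at the optimum: U(18.5885, 23.8635) = 15.5588.

V = 15.5588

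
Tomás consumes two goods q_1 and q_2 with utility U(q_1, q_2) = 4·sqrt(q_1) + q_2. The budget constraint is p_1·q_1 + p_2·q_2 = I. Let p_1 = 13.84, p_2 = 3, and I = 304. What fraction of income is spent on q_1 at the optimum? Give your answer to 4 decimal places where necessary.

share on q_1 = 0.0086

Set MRS = p_1/p_2: 2·q_1^(−1/2) = p_1/p_2.
Solve: √q_1 = 2·p_2/p_1, so q_1*(p_1,p_2) = (2·p_2/p_1)², and q_2* = (I − p_1·q_1*)/p_2.
Plugging in: q_1* = (2·3/13.84)² = 0.1879, q_2* = 100.4663.
Expenditure on q_1: 13.84·0.1879 = 2.6012; share = 0.0086.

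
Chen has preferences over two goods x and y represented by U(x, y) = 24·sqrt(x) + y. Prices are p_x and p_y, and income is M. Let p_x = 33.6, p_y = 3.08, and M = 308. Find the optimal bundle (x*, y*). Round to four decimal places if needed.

x* = 1.21, y* = 86.8

MU_x = 12/√x, MU_y = 1. Tangency: 12/√x = p_x/p_y.
Thus x* = (12·p_y/p_x)² — independent of M — with the rest of income spent on y.
Plugging in: x* = (12·3.08/33.6)² = 1.21, y* = 86.8.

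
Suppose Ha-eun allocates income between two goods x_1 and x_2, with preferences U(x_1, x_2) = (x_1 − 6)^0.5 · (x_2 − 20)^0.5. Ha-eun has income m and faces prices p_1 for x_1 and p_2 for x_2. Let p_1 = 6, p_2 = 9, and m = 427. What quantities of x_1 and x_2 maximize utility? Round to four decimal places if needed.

x_1* = 23.5833, x_2* = 31.7222

Discretionary income = 427 − 6·6 − 20·9 = 211; x_1* = 6 + 0.5·211/6 = 23.5833; x_2* = 20 + 0.5·211/9 = 31.7222.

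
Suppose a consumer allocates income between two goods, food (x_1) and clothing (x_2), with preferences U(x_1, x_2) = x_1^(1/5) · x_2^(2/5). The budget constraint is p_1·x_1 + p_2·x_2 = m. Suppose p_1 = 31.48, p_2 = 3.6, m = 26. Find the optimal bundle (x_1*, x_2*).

x_1* = 0.2753, x_2* = 4.8148

MU_x_1/MU_x_2 = (0.2·x_2)/(0.4·x_1); tangency sets this equal to p_1/p_2.
So 0.2·p_2·x_2 = 0.4·p_1·x_1; combined with the budget, a share 1/3 of income goes to x_1.
Demand: x_1*(p_1,p_2,m) = 1/3·m/p_1 and x_2* = 2/3·m/p_2.
At p_1=31.48, p_2=3.6, m=26: x_1* = 1/3·26/31.48 = 0.2753, x_2* = 4.8148.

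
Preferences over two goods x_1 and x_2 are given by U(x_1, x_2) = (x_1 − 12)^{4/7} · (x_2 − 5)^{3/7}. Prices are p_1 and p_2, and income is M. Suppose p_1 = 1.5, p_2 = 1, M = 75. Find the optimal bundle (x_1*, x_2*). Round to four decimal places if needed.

x_1* = 31.8095, x_2* = 27.2857

After buying the subsistence bundle (12, 5), a share 4/7 of the remaining income goes to x_1: x_1* = 12 + 4/7·(M − 12p_1 − 5p_2)/p_1.
Discretionary income = 75 − 12·1.5 − 5·1 = 52; x_1* = 12 + 4/7·52/1.5 = 31.8095; x_2* = 5 + 3/7·52/1 = 27.2857.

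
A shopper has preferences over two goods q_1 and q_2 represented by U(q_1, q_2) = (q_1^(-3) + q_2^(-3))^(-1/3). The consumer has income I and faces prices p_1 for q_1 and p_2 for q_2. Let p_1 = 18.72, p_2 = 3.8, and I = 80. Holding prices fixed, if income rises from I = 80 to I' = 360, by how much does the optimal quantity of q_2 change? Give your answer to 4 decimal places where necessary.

Δq_2* = 17.1093

With the ratio pinned down, the budget gives q_1* = I/(p_1 + p_2·(q_2/q_1)) and q_2* = (q_2/q_1)·q_1*.
Numerically q_2/q_1 = 1.489809, so q_1* = 80/(18.72 + 3.8·1.489809) = 3.2812 and q_2* = 1.489809·3.2812 = 4.8884.
At I' = 360: q_2* = 21.9977. Change: 21.9977 − 4.8884 = 17.1093.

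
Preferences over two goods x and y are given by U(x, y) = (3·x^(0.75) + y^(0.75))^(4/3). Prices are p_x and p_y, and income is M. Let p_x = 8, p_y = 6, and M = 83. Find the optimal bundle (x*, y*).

x* = 10.08, y* = 0.3933

From the CES first-order condition, 3·(y/x)^(0.25) = p_x/p_y.
Solve for the ratio: y/x = [(1/3)·p_x/p_y]^(4).
With the ratio pinned down, the budget gives x* = M/(p_x + p_y·(y/x)) and y* = (y/x)·x*.
Numerically y/x = 0.039018, so x* = 83/(8 + 6·0.039018) = 10.08 and y* = 0.039018·10.08 = 0.3933.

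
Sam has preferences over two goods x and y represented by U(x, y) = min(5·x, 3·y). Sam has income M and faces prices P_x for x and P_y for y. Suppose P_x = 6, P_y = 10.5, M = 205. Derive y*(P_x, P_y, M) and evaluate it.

y* = 14.539

With perfect complements, no substitution: consume in ratio x:y = 3:5.
Budget: P_x·x + P_y·(5/3)·x = M, so (3·P_x + 5·P_y)·x = 3·M.
Demand: x*(P_x,P_y,M) = 3·M/(3·P_x + 5·P_y), y* = 5·M/(3·P_x + 5·P_y).
Here 3·6 + 5·10.5 = 70.5, giving y* = 14.539.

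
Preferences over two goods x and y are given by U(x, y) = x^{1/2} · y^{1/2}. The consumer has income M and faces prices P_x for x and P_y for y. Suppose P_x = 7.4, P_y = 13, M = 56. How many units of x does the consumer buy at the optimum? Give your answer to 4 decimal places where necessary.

x* = 3.7838

MU_x/MU_y = (0.5·y)/(0.5·x); tangency sets this equal to P_x/P_y.
So 0.5·P_y·y = 0.5·P_x·x; combined with the budget, a share 0.5 of income goes to x.
Demand: x*(P_x,P_y,M) = 0.5·M/P_x and y* = 0.5·M/P_y.
At P_x=7.4, P_y=13, M=56: x* = 0.5·56/7.4 = 3.7838.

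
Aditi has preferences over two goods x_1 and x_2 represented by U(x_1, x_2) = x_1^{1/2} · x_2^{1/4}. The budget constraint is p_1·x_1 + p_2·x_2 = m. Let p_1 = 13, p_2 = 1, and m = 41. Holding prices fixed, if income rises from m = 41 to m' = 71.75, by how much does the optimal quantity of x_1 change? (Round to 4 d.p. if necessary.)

Tangency: MRS = 2·x_2/x_1 = p_1/p_2.
Rearranging, p_2·x_2 = (1/2)·p_1·x_1. Substituting into the budget gives p_1·x_1·(1 + (1/2)) = m.
Demand: x_1*(p_1,p_2,m) = 2/3·m/p_1 and x_2* = 1/3·m/p_2.
At p_1=13, p_2=1, m=41: x_1* = 2/3·41/13 = 2.1026.
At m' = 71.75: x_1* = 3.6795. Change: 3.6795 − 2.1026 = 1.5769.

Δx_1* = 1.5769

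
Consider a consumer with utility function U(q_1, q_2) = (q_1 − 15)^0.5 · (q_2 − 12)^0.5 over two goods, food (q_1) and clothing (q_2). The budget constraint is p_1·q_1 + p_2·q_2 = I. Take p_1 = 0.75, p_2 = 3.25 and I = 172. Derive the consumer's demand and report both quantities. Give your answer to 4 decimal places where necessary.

q_1* = 96.1667, q_2* = 30.7308

Let q_1' = q_1−15, q_2' = q_2−12. MRS = q_2'/q_1' = p_1/p_2.
After buying the subsistence bundle (15, 12), a share 0.5 of the remaining income goes to q_1: q_1* = 15 + 0.5·(I − 15p_1 − 12p_2)/p_1.
Discretionary income = 172 − 15·0.75 − 12·3.25 = 121.75; q_1* = 15 + 0.5·121.75/0.75 = 96.1667; q_2* = 12 + 0.5·121.75/3.25 = 30.7308.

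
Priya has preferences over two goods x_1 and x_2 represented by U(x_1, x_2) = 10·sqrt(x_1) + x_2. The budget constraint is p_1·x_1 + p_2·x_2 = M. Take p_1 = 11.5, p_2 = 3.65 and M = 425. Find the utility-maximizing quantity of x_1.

Utility is quasi-linear in x_2; the FOC for x_1 is 5/√x_1 = p_1/p_2.
Thus x_1* = (5·p_2/p_1)² — independent of M — with the rest of income spent on x_2.
Plugging in: x_1* = (5·3.65/11.5)² = 2.5184.

x_1* = 2.5184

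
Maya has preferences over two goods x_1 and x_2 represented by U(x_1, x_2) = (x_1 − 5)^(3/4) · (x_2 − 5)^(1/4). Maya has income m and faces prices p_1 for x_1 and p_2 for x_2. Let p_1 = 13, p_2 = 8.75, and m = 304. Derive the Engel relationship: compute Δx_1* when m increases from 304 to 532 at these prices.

Substituting into the budget: x_1* = 5 + 0.75·(m − 5·p_1 − 5·p_2)/p_1, and x_2* = 5 + 0.25·(…)/p_2.
Discretionary income = 304 − 5·13 − 5·8.75 = 195.25; x_1* = 5 + 0.75·195.25/13 = 16.2644.
At m' = 532: x_1* = 29.4183. Change: 29.4183 − 16.2644 = 13.1538.

Δx_1* = 13.1538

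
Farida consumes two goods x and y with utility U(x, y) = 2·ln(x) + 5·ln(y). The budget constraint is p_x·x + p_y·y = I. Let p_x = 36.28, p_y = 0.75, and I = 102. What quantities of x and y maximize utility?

x* = 0.8033, y* = 97.1429

The MRS is (2/5)·y/x. Set MRS = p_x/p_y.
Rearranging, p_y·y = (5/2)·p_x·x. Substituting into the budget gives p_x·x·(1 + (5/2)) = I.
Demand: x*(p_x,p_y,I) = 2/7·I/p_x and y* = 5/7·I/p_y.
At p_x=36.28, p_y=0.75, I=102: x* = 2/7·102/36.28 = 0.8033, y* = 97.1429.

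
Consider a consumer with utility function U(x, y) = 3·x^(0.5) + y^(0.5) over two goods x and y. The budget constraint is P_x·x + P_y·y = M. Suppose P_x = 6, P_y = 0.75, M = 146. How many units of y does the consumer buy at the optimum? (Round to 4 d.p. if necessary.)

y* = 91.6078

Substitute y = (y/x)·x into the budget: x* = M/(P_x + P_y·(y/x)).
Numerically y/x = 7.111111, so x* = 146/(6 + 0.75·7.111111) = 12.8824 and y* = 7.111111·12.8824 = 91.6078.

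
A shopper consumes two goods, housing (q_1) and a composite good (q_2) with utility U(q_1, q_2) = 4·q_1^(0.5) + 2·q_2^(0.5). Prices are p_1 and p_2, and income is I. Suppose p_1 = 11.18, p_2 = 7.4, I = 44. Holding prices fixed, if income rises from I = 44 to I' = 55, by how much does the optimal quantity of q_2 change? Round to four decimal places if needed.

MRS = MU_q_1/MU_q_2 = 2·(q_2/q_1)^(0.5). Set equal to p_1/p_2.
Hence q_2/q_1 = ((1/2)·p_1/p_2)^(1/(0.5)), i.e. raised to the 2 power.
With the ratio pinned down, the budget gives q_1* = I/(p_1 + p_2·(q_2/q_1)) and q_2* = (q_2/q_1)·q_1*.
Numerically q_2/q_1 = 0.570637, so q_1* = 44/(11.18 + 7.4·0.570637) = 2.8566 and q_2* = 0.570637·2.8566 = 1.6301.
At I' = 55: q_2* = 2.0376. Change: 2.0376 − 1.6301 = 0.4075.

Δq_2* = 0.4075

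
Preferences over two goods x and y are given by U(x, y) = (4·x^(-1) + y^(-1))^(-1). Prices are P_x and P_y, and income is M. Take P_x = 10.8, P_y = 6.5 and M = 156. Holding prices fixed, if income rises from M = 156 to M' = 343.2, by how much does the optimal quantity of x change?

Δx* = 12.4889

From the CES first-order condition, 4·(y/x)^(2) = P_x/P_y.
Solve for the ratio: y/x = [(1/4)·P_x/P_y]^(0.5).
With the ratio pinned down, the budget gives x* = M/(P_x + P_y·(y/x)) and y* = (y/x)·x*.
Numerically y/x = 0.644503, so x* = 156/(10.8 + 6.5·0.644503) = 10.4074.
At M' = 343.2: x* = 22.8964. Change: 22.8964 − 10.4074 = 12.4889.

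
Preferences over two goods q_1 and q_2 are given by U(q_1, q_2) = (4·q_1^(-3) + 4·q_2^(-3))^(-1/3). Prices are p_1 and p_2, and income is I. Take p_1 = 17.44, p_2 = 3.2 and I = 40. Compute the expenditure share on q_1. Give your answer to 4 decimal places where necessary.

From the CES first-order condition, (q_2/q_1)^(4) = p_1/p_2.
Hence q_2/q_1 = (p_1/p_2)^(1/(4)), i.e. raised to the 0.25 power.
With the ratio pinned down, the budget gives q_1* = I/(p_1 + p_2·(q_2/q_1)) and q_2* = (q_2/q_1)·q_1*.
Numerically q_2/q_1 = 1.527915, so q_1* = 40/(17.44 + 3.2·1.527915) = 1.7914 and q_2* = 1.527915·1.7914 = 2.7371.
Expenditure on q_1: 17.44·1.7914 = 31.2414; share = 0.781.

share on q_1 = 0.781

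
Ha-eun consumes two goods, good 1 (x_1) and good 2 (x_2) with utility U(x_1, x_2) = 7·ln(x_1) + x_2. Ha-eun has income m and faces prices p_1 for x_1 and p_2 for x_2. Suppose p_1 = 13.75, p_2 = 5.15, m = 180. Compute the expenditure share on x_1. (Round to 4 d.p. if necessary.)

share on x_1 = 0.2003

MU_x_1 = 7/x_1, MU_x_2 = 1. Tangency: 7/x_1 = p_1/p_2.
So x_1*(p_1,p_2) = 7·p_2/p_1, independent of income; and x_2* = (m − 7·p_2)/p_2.
At the given prices: x_1* = 7·5.15/13.75 = 2.6218, and x_2* = 27.9515.
Expenditure on x_1: 13.75·2.6218 = 36.05; share = 0.2003.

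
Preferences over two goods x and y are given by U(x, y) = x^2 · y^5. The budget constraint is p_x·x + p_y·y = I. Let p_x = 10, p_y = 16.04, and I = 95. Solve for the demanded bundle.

The MRS is (2/5)·y/x. Set MRS = p_x/p_y.
So 2·p_y·y = 5·p_x·x; combined with the budget, a share 2/7 of income goes to x.
Demand: x*(p_x,p_y,I) = 2/7·I/p_x and y* = 5/7·I/p_y.
At p_x=10, p_y=16.04, I=95: x* = 2/7·95/10 = 2.7143, y* = 4.2305.

x* = 2.7143, y* = 4.2305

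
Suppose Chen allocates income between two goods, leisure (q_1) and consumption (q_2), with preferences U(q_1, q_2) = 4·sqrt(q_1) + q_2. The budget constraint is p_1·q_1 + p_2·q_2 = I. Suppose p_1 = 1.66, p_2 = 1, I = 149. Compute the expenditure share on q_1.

Utility is quasi-linear in q_2; the FOC for q_1 is 2/√q_1 = p_1/p_2.
Thus q_1* = (2·p_2/p_1)² — independent of I — with the rest of income spent on q_2.
Plugging in: q_1* = (2·1/1.66)² = 1.4516, q_2* = 146.5904.
Expenditure on q_1: 1.66·1.4516 = 2.4096; share = 0.0162.

share on q_1 = 0.0162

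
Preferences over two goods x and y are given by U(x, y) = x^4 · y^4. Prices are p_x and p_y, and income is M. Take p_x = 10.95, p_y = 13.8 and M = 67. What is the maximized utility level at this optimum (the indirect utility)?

MU_x/MU_y = (4·y)/(4·x); tangency sets this equal to p_x/p_y.
So 4·p_y·y = 4·p_x·x; combined with the budget, a share 0.5 of income goes to x.
Demand: x*(p_x,p_y,M) = 0.5·M/p_x and y* = 0.5·M/p_y.
At p_x=10.95, p_y=13.8, M=67: x* = 0.5·67/10.95 = 3.0594, y* = 2.4275.
Utility at the optimum: U(3.0594, 2.4275) = 3042.1851.

V = 3042.1851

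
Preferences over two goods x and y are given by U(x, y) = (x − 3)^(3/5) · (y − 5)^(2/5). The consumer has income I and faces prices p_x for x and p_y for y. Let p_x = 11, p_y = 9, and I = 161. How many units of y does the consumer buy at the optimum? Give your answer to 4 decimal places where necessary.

Let x' = x−3, y' = y−5. MRS = (3/2)·y'/x' = p_x/p_y.
After buying the subsistence bundle (3, 5), a share 0.6 of the remaining income goes to x: x* = 3 + 0.6·(I − 3p_x − 5p_y)/p_x.
Discretionary income = 161 − 3·11 − 5·9 = 83; y* = 5 + 0.4·83/9 = 8.6889.

y* = 8.6889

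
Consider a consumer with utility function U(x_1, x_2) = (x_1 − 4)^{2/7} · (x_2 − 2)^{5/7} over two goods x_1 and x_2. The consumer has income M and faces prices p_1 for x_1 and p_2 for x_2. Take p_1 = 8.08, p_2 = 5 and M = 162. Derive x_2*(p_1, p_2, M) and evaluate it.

x_2* = 19.0971

MRS = (2/5)·(x_2−2)/(x_1−4). Tangency with p_1/p_2 gives x_2−2 = (5/2)·(p_1/p_2)·(x_1−4).
Substituting into the budget: x_1* = 4 + 2/7·(M − 4·p_1 − 2·p_2)/p_1, and x_2* = 2 + 5/7·(…)/p_2.
Discretionary income = 162 − 4·8.08 − 2·5 = 119.68; x_2* = 2 + 5/7·119.68/5 = 19.0971.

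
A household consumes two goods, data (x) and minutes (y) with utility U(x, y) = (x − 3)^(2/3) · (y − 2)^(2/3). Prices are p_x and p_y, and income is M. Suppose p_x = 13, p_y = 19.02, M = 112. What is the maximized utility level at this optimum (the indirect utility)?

This is Cobb-Douglas in (x−3, y−2): tangency gives 2/3·p_y·(y−2) = 2/3·p_x·(x−3).
Substituting into the budget: x* = 3 + 0.5·(M − 3·p_x − 2·p_y)/p_x, and y* = 2 + 0.5·(…)/p_y.
Discretionary income = 112 − 3·13 − 2·19.02 = 34.96; x* = 3 + 0.5·34.96/13 = 4.3446; y* = 2 + 0.5·34.96/19.02 = 2.919.
Utility at the optimum: U(4.3446, 2.919) = 1.1516.

V = 1.1516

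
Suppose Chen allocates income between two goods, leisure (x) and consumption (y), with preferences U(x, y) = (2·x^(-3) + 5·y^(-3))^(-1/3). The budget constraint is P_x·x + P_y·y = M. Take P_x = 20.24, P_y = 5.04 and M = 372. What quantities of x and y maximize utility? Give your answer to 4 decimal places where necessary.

MU_x ∝ 2·x^(-4), MU_y ∝ 5·y^(-4), so MRS = (2/5)·(y/x)^(4) = P_x/P_y.
Hence y/x = ((5/2)·P_x/P_y)^(1/(4)), i.e. raised to the 0.25 power.
Substitute y = (y/x)·x into the budget: x* = M/(P_x + P_y·(y/x)).
Numerically y/x = 1.780041, so x* = 372/(20.24 + 5.04·1.780041) = 12.7348 and y* = 1.780041·12.7348 = 22.6684.

x* = 12.7348, y* = 22.6684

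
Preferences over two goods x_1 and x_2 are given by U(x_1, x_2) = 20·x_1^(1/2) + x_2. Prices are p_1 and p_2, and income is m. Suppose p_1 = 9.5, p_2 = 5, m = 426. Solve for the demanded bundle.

Thus x_1* = (10·p_2/p_1)² — independent of m — with the rest of income spent on x_2.
Plugging in: x_1* = (10·5/9.5)² = 27.7008, x_2* = 32.5684.

x_1* = 27.7008, x_2* = 32.5684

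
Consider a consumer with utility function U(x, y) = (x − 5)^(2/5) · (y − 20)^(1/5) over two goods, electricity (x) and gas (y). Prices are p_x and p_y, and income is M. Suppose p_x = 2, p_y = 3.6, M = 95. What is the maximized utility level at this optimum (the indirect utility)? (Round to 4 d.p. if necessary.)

Discretionary income = 95 − 5·2 − 20·3.6 = 13; x* = 5 + 2/3·13/2 = 9.3333; y* = 20 + 1/3·13/3.6 = 21.2037.
Utility at the optimum: U(9.3333, 21.2037) = 1.8657.

V = 1.8657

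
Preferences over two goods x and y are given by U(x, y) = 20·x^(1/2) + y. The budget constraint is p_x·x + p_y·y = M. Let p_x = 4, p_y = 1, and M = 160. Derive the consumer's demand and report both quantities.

MU_x = 10/√x, MU_y = 1. Tangency: 10/√x = p_x/p_y.
Solve: √x = 10·p_y/p_x, so x*(p_x,p_y) = (10·p_y/p_x)², and y* = (M − p_x·x*)/p_y.
Plugging in: x* = (10·1/4)² = 6.25, y* = 135.

x* = 6.25, y* = 135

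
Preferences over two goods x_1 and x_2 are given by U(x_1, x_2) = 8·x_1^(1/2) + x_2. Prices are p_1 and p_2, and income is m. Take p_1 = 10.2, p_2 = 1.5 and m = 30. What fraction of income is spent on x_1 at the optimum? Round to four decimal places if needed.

share on x_1 = 0.1176

MU_x_1 = 4/√x_1, MU_x_2 = 1. Tangency: 4/√x_1 = p_1/p_2.
Thus x_1* = (4·p_2/p_1)² — independent of m — with the rest of income spent on x_2.
Plugging in: x_1* = (4·1.5/10.2)² = 0.346, x_2* = 17.6471.
Expenditure on x_1: 10.2·0.346 = 3.5294; share = 0.1176.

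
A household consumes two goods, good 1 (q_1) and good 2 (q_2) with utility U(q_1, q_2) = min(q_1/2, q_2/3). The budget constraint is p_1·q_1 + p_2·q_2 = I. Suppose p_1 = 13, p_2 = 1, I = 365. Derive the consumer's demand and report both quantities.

q_1* = 25.1724, q_2* = 37.7586

With perfect complements, no substitution: consume in ratio q_1:q_2 = 2:3.
Budget: p_1·q_1 + p_2·(3/2)·q_1 = I, so (2·p_1 + 3·p_2)·q_1 = 2·I.
Demand: q_1*(p_1,p_2,I) = 2·I/(2·p_1 + 3·p_2), q_2* = 3·I/(2·p_1 + 3·p_2).
Here 2·13 + 3·1 = 29, giving q_1* = 25.1724 and q_2* = 37.7586.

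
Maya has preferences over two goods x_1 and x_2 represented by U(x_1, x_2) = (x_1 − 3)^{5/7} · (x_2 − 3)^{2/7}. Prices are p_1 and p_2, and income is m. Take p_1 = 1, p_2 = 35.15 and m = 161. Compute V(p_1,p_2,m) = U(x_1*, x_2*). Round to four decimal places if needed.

V = 10.4485

Let x_1' = x_1−3, x_2' = x_2−3. MRS = (5/2)·x_2'/x_1' = p_1/p_2.
After buying the subsistence bundle (3, 3), a share 5/7 of the remaining income goes to x_1: x_1* = 3 + 5/7·(m − 3p_1 − 3p_2)/p_1.
Discretionary income = 161 − 3·1 − 3·35.15 = 52.55; x_1* = 3 + 5/7·52.55/1 = 40.5357; x_2* = 3 + 2/7·52.55/35.15 = 3.4271.
Utility at the optimum: U(40.5357, 3.4271) = 10.4485.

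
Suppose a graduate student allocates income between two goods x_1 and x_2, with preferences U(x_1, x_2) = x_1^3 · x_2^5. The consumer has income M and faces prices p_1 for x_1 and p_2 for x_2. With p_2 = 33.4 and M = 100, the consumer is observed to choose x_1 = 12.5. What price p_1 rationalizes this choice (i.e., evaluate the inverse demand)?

p_1 = 3

Tangency: MRS = (3/5)·x_2/x_1 = p_1/p_2.
Rearranging, p_2·x_2 = (5/3)·p_1·x_1. Substituting into the budget gives p_1·x_1·(1 + (5/3)) = M.
Demand: x_1*(p_1,p_2,M) = 0.375·M/p_1 and x_2* = 0.625·M/p_2.
Set x_1* = 12.5 in the demand function and solve for p_1: p_1 = 3.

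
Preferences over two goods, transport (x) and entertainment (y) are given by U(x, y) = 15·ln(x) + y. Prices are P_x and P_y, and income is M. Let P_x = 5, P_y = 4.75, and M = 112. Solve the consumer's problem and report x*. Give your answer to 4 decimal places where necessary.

Set MRS = P_x/P_y: (15/x)/1 = P_x/P_y.
So x*(P_x,P_y) = 15·P_y/P_x, independent of income; and y* = (M − 15·P_y)/P_y.
At the given prices: x* = 15·4.75/5 = 14.25.

x* = 14.25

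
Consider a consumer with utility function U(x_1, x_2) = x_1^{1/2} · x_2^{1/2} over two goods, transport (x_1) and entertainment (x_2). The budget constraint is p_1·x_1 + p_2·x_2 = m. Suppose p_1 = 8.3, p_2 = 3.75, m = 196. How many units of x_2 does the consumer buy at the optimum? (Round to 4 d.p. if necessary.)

x_2* = 26.1333

The MRS is x_2/x_1. Set MRS = p_1/p_2.
So 0.5·p_2·x_2 = 0.5·p_1·x_1; combined with the budget, a share 0.5 of income goes to x_1.
Demand: x_1*(p_1,p_2,m) = 0.5·m/p_1 and x_2* = 0.5·m/p_2.
At p_1=8.3, p_2=3.75, m=196: x_2* = 0.5·196/3.75 = 26.1333.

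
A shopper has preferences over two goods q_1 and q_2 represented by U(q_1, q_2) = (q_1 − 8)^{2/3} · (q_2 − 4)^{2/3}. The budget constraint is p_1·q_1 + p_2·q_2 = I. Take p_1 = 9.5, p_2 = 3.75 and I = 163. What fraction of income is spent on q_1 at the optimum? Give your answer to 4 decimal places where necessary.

This is Cobb-Douglas in (q_1−8, q_2−4): tangency gives 2/3·p_2·(q_2−4) = 2/3·p_1·(q_1−8).
After buying the subsistence bundle (8, 4), a share 0.5 of the remaining income goes to q_1: q_1* = 8 + 0.5·(I − 8p_1 − 4p_2)/p_1.
Discretionary income = 163 − 8·9.5 − 4·3.75 = 72; q_1* = 8 + 0.5·72/9.5 = 11.7895; q_2* = 4 + 0.5·72/3.75 = 13.6.
Expenditure on q_1: 9.5·11.7895 = 112; share = 0.6871.

share on q_1 = 0.6871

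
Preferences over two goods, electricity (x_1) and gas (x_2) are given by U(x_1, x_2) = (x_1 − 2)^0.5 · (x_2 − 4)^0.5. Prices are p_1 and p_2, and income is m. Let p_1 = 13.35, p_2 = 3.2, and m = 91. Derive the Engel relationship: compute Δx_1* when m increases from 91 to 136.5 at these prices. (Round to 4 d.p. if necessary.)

Δx_1* = 1.7041

MRS = (x_2−4)/(x_1−2). Tangency with p_1/p_2 gives x_2−4 = (p_1/p_2)·(x_1−2).
After buying the subsistence bundle (2, 4), a share 0.5 of the remaining income goes to x_1: x_1* = 2 + 0.5·(m − 2p_1 − 4p_2)/p_1.
Discretionary income = 91 − 2·13.35 − 4·3.2 = 51.5; x_1* = 2 + 0.5·51.5/13.35 = 3.9288.
At m' = 136.5: x_1* = 5.633. Change: 5.633 − 3.9288 = 1.7041.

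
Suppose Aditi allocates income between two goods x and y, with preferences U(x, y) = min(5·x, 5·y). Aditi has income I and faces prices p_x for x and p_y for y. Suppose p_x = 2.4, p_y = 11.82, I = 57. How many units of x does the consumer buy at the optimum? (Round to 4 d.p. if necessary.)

x* = 4.0084

Demand: x*(p_x,p_y,I) = 5·I/(5·p_x + 5·p_y), y* = 5·I/(5·p_x + 5·p_y).
Here 5·2.4 + 5·11.82 = 71.1, giving x* = 4.0084.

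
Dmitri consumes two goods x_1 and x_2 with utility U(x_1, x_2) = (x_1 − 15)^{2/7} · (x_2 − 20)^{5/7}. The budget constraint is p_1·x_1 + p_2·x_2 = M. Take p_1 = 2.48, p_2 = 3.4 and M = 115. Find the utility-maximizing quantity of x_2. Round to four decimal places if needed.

Let x_1' = x_1−15, x_2' = x_2−20. MRS = (2/5)·x_2'/x_1' = p_1/p_2.
After buying the subsistence bundle (15, 20), a share 2/7 of the remaining income goes to x_1: x_1* = 15 + 2/7·(M − 15p_1 − 20p_2)/p_1.
Discretionary income = 115 − 15·2.48 − 20·3.4 = 9.8; x_2* = 20 + 5/7·9.8/3.4 = 22.0588.

x_2* = 22.0588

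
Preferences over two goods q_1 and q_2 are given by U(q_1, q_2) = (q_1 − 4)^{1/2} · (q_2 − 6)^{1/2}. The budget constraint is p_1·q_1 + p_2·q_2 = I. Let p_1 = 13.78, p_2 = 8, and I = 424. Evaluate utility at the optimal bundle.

V = 15.2807

This is Cobb-Douglas in (q_1−4, q_2−6): tangency gives 0.5·p_2·(q_2−6) = 0.5·p_1·(q_1−4).
After buying the subsistence bundle (4, 6), a share 0.5 of the remaining income goes to q_1: q_1* = 4 + 0.5·(I − 4p_1 − 6p_2)/p_1.
Discretionary income = 424 − 4·13.78 − 6·8 = 320.88; q_1* = 4 + 0.5·320.88/13.78 = 15.643; q_2* = 6 + 0.5·320.88/8 = 26.055.
Utility at the optimum: U(15.643, 26.055) = 15.2807.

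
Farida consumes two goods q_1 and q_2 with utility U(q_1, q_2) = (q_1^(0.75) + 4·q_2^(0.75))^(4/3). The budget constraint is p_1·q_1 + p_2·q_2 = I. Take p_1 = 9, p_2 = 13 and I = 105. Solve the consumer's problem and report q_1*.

From the CES first-order condition, (1/4)·(q_2/q_1)^(0.25) = p_1/p_2.
Hence q_2/q_1 = (4·p_1/p_2)^(1/(0.25)), i.e. raised to the 4 power.
Substitute q_2 = (q_2/q_1)·q_1 into the budget: q_1* = I/(p_1 + p_2·(q_2/q_1)).
Numerically q_2/q_1 = 58.808025, so q_1* = 105/(9 + 13·58.808025) = 0.1357.

q_1* = 0.1357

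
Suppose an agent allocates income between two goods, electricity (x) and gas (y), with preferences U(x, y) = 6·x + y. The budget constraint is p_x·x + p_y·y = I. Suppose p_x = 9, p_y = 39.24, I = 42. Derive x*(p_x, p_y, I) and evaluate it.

Linear utility — the consumer picks whichever good has higher MU/price: 6/9 = 0.6667 vs 1/39.24 = 0.0255.
x gives more utility per dollar, so spend all income on x: x* = I/p_x, y* = 0.
Numerically: x* = 4.6667, y* = 0.

x* = 4.6667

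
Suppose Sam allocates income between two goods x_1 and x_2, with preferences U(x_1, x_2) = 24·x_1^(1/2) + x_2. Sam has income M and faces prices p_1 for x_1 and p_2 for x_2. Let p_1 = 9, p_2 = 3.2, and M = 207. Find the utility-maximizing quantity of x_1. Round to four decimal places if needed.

MU_x_1 = 12/√x_1, MU_x_2 = 1. Tangency: 12/√x_1 = p_1/p_2.
Solve: √x_1 = 12·p_2/p_1, so x_1*(p_1,p_2) = (12·p_2/p_1)², and x_2* = (M − p_1·x_1*)/p_2.
Plugging in: x_1* = (12·3.2/9)² = 18.2044.

x_1* = 18.2044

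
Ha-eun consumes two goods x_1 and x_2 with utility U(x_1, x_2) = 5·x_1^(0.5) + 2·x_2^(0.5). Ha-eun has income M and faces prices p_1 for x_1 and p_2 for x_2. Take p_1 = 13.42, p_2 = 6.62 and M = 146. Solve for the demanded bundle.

x_1* = 8.2148, x_2* = 5.4014

MU_x_1 ∝ 5·x_1^(-0.5), MU_x_2 ∝ 2·x_2^(-0.5), so MRS = (5/2)·(x_2/x_1)^(0.5) = p_1/p_2.
Hence x_2/x_1 = ((2/5)·p_1/p_2)^(1/(0.5)), i.e. raised to the 2 power.
Substitute x_2 = (x_2/x_1)·x_1 into the budget: x_1* = M/(p_1 + p_2·(x_2/x_1)).
Numerically x_2/x_1 = 0.65752, so x_1* = 146/(13.42 + 6.62·0.65752) = 8.2148 and x_2* = 0.65752·8.2148 = 5.4014.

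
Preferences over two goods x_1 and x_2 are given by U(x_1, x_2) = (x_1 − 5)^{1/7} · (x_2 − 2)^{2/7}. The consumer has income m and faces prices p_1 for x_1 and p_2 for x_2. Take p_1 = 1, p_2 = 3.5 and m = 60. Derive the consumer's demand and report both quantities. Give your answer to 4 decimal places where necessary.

x_1* = 21, x_2* = 11.1429

MRS = (1/2)·(x_2−2)/(x_1−5). Tangency with p_1/p_2 gives x_2−2 = 2·(p_1/p_2)·(x_1−5).
After buying the subsistence bundle (5, 2), a share 1/3 of the remaining income goes to x_1: x_1* = 5 + 1/3·(m − 5p_1 − 2p_2)/p_1.
Discretionary income = 60 − 5·1 − 2·3.5 = 48; x_1* = 5 + 1/3·48/1 = 21; x_2* = 2 + 2/3·48/3.5 = 11.1429.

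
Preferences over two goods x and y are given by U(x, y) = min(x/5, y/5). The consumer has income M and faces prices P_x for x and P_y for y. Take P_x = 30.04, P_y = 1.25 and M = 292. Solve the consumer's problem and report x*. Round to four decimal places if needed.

x* = 9.3321

Demand: x*(P_x,P_y,M) = 5·M/(5·P_x + 5·P_y), y* = 5·M/(5·P_x + 5·P_y).
Here 5·30.04 + 5·1.25 = 156.45, giving x* = 9.3321.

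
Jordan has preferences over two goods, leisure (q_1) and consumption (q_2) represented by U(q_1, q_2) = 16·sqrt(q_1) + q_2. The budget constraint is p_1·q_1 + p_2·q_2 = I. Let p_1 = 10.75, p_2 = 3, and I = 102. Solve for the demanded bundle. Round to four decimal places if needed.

q_1* = 4.9843, q_2* = 16.1395

Solve: √q_1 = 8·p_2/p_1, so q_1*(p_1,p_2) = (8·p_2/p_1)², and q_2* = (I − p_1·q_1*)/p_2.
Plugging in: q_1* = (8·3/10.75)² = 4.9843, q_2* = 16.1395.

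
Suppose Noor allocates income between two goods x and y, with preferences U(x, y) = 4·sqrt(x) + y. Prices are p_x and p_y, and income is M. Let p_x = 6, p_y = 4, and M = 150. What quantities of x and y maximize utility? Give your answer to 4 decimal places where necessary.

Thus x* = (2·p_y/p_x)² — independent of M — with the rest of income spent on y.
Plugging in: x* = (2·4/6)² = 1.7778, y* = 34.8333.

x* = 1.7778, y* = 34.8333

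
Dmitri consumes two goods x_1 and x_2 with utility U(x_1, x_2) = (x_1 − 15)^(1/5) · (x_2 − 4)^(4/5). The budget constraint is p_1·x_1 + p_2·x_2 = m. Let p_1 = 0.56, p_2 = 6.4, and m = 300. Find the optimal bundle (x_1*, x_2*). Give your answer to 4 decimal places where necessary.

x_1* = 110, x_2* = 37.25

This is Cobb-Douglas in (x_1−15, x_2−4): tangency gives 0.2·p_2·(x_2−4) = 0.8·p_1·(x_1−15).
After buying the subsistence bundle (15, 4), a share 0.2 of the remaining income goes to x_1: x_1* = 15 + 0.2·(m − 15p_1 − 4p_2)/p_1.
Discretionary income = 300 − 15·0.56 − 4·6.4 = 266; x_1* = 15 + 0.2·266/0.56 = 110; x_2* = 4 + 0.8·266/6.4 = 37.25.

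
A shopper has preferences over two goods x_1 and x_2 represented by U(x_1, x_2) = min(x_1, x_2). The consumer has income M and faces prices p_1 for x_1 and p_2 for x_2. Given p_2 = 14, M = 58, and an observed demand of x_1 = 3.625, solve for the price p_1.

Leontief preferences: the optimum is at the kink where x_1/1 = x_2/1, i.e. x_2 = x_1.
Budget: p_1·x_1 + p_2·x_1 = M, so (p_1 + p_2)·x_1 = M.
Demand: x_1*(p_1,p_2,M) = M/(p_1 + p_2), x_2* = M/(p_1 + p_2).
Set x_1* = 3.625 in the demand function and solve for p_1: p_1 = 2.

p_1 = 2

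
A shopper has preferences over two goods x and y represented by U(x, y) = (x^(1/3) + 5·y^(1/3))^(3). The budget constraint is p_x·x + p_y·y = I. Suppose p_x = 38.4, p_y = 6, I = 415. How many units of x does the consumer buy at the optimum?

MRS = MU_x/MU_y = (1/5)·(y/x)^(2/3). Set equal to p_x/p_y.
Solve for the ratio: y/x = [5·p_x/p_y]^(1.5).
Substitute y = (y/x)·x into the budget: x* = I/(p_x + p_y·(y/x)).
Numerically y/x = 181.019336, so x* = 415/(38.4 + 6·181.019336) = 0.369.

x* = 0.369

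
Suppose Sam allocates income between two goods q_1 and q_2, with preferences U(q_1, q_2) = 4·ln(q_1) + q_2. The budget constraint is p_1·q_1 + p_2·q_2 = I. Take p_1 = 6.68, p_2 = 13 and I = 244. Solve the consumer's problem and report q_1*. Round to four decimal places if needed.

q_1* = 7.7844

MU_q_1 = 4/q_1, MU_q_2 = 1. Tangency: 4/q_1 = p_1/p_2.
So q_1*(p_1,p_2) = 4·p_2/p_1, independent of income; and q_2* = (I − 4·p_2)/p_2.
At the given prices: q_1* = 4·13/6.68 = 7.7844.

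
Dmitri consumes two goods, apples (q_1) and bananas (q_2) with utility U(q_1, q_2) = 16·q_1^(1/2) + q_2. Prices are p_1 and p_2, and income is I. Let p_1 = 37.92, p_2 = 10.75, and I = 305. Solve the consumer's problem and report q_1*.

Set MRS = p_1/p_2: 8·q_1^(−1/2) = p_1/p_2.
Solve: √q_1 = 8·p_2/p_1, so q_1*(p_1,p_2) = (8·p_2/p_1)², and q_2* = (I − p_1·q_1*)/p_2.
Plugging in: q_1* = (8·10.75/37.92)² = 5.1435.

q_1* = 5.1435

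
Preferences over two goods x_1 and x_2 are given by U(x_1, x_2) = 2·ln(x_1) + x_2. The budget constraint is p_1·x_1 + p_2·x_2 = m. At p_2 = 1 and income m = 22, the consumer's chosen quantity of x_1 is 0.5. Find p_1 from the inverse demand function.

Set MRS = p_1/p_2: (2/x_1)/1 = p_1/p_2.
So x_1*(p_1,p_2) = 2·p_2/p_1, independent of income; and x_2* = (m − 2·p_2)/p_2.
Set x_1* = 0.5 in the demand function and solve for p_1: p_1 = 4.

p_1 = 4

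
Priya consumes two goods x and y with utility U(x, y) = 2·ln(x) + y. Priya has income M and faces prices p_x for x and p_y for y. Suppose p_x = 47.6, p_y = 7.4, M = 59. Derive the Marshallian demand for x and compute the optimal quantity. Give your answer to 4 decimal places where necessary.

x* = 0.3109

Set MRS = p_x/p_y: (2/x)/1 = p_x/p_y.
So x*(p_x,p_y) = 2·p_y/p_x, independent of income; and y* = (M − 2·p_y)/p_y.
At the given prices: x* = 2·7.4/47.6 = 0.3109.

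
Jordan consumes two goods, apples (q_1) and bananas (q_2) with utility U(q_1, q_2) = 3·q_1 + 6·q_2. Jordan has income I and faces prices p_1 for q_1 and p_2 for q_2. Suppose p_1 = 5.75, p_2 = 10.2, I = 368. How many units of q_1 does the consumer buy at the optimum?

q_1* = 0

Perfect substitutes: compare marginal utility per dollar. 3/p_1 vs 6/p_2 → 0.5217 vs 0.5882.
q_2 gives more utility per dollar, so spend all income on q_2: q_2* = I/p_2, q_1* = 0.
Numerically: q_1* = 0, q_2* = 36.0784.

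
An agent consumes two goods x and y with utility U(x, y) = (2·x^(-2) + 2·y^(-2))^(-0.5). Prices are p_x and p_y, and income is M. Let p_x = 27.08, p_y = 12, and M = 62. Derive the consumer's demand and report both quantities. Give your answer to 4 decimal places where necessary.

x* = 1.4479, y* = 1.8992

MRS = MU_x/MU_y = (y/x)^(3). Set equal to p_x/p_y.
Solve for the ratio: y/x = [p_x/p_y]^(1/3).
With the ratio pinned down, the budget gives x* = M/(p_x + p_y·(y/x)) and y* = (y/x)·x*.
Numerically y/x = 1.311664, so x* = 62/(27.08 + 12·1.311664) = 1.4479 and y* = 1.311664·1.4479 = 1.8992.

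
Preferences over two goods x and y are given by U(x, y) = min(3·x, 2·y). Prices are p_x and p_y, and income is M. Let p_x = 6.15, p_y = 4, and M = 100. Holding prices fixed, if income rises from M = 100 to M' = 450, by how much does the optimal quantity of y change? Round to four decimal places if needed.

With perfect complements, no substitution: consume in ratio x:y = 2:3.
Budget: p_x·x + p_y·(3/2)·x = M, so (2·p_x + 3·p_y)·x = 2·M.
Demand: x*(p_x,p_y,M) = 2·M/(2·p_x + 3·p_y), y* = 3·M/(2·p_x + 3·p_y).
Here 2·6.15 + 3·4 = 24.3, giving y* = 12.3457.
At M' = 450: y* = 55.5556. Change: 55.5556 − 12.3457 = 43.2099.

Δy* = 43.2099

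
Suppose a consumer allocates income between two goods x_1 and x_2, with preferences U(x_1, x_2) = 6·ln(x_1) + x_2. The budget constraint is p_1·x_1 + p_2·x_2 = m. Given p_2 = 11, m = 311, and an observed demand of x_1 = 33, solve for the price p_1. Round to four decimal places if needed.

p_1 = 2

Set MRS = p_1/p_2: (6/x_1)/1 = p_1/p_2.
So x_1*(p_1,p_2) = 6·p_2/p_1, independent of income; and x_2* = (m − 6·p_2)/p_2.
Set x_1* = 33 in the demand function and solve for p_1: p_1 = 2.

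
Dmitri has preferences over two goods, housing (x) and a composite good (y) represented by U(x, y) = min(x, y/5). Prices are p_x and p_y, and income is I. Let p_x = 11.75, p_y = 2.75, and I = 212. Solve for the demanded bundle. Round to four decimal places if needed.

Leontief preferences: the optimum is at the kink where x/1 = y/5, i.e. y = 5·x.
Budget: p_x·x + p_y·5·x = I, so (p_x + 5·p_y)·x = I.
Demand: x*(p_x,p_y,I) = I/(p_x + 5·p_y), y* = 5·I/(p_x + 5·p_y).
Here 11.75 + 5·2.75 = 25.5, giving x* = 8.3137 and y* = 41.5686.

x* = 8.3137, y* = 41.5686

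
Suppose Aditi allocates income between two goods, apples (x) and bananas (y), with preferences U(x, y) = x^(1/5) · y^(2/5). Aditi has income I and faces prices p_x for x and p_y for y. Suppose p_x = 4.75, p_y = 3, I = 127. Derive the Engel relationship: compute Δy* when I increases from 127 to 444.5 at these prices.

Tangency: MRS = (1/2)·y/x = p_x/p_y.
Rearranging, p_y·y = 2·p_x·x. Substituting into the budget gives p_x·x·(1 + 2) = I.
Demand: x*(p_x,p_y,I) = 1/3·I/p_x and y* = 2/3·I/p_y.
At p_x=4.75, p_y=3, I=127: y* = 2/3·127/3 = 28.2222.
At I' = 444.5: y* = 98.7778. Change: 98.7778 − 28.2222 = 70.5556.

Δy* = 70.5556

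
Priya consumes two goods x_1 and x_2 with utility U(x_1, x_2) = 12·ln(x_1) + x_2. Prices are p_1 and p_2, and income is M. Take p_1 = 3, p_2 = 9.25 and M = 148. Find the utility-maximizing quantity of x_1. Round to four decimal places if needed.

x_1* = 37

So x_1*(p_1,p_2) = 12·p_2/p_1, independent of income; and x_2* = (M − 12·p_2)/p_2.
At the given prices: x_1* = 12·9.25/3 = 37.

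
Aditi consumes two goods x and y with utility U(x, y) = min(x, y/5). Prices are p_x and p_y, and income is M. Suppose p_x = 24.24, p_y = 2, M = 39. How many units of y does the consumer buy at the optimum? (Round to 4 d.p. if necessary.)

With perfect complements, no substitution: consume in ratio x:y = 1:5.
Budget: p_x·x + p_y·5·x = M, so (p_x + 5·p_y)·x = M.
Demand: x*(p_x,p_y,M) = M/(p_x + 5·p_y), y* = 5·M/(p_x + 5·p_y).
Here 24.24 + 5·2 = 34.24, giving y* = 5.6951.

y* = 5.6951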